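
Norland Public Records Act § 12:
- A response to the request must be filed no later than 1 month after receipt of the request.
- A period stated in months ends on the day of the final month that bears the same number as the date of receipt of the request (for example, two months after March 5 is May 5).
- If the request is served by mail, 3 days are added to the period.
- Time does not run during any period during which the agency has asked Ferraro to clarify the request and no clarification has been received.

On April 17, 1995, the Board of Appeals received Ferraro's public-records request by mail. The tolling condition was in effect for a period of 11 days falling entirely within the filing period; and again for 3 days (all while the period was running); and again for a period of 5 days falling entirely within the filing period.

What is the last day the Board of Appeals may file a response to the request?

1 month after April 17, 1995 is May 17, 1995.
Service was by mail, adding 3 days: May 17, 1995 + 3 days = May 20, 1995.
Tolling adds 11 days: May 20, 1995 + 11 days = May 31, 1995.
Tolling adds 3 days: May 31, 1995 + 3 days = June 3, 1995.
Tolling adds 5 days: June 3, 1995 + 5 days = June 8, 1995.

June 8, 1995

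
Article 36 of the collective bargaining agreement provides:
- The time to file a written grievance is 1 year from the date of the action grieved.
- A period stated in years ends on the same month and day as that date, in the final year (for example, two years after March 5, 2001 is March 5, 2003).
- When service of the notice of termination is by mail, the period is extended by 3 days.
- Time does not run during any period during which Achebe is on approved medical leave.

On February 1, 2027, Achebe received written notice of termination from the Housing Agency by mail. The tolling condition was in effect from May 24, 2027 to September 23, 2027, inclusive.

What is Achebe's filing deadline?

1 year after February 1, 2027 is February 1, 2028.
Service was by mail, adding 3 days: February 1, 2028 + 3 days = February 4, 2028.
From May 24, 2027 through September 23, 2027 inclusive is 123 days; tolling adds 123 days: February 4, 2028 + 123 days = June 6, 2028.

June 6, 2028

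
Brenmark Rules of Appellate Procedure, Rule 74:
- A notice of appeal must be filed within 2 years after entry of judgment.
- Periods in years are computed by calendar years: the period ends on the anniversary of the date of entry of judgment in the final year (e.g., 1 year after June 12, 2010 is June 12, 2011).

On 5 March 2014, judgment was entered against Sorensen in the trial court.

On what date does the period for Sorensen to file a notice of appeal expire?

2 years after 5 March 2014 is March 5, 2016.

March 5, 2016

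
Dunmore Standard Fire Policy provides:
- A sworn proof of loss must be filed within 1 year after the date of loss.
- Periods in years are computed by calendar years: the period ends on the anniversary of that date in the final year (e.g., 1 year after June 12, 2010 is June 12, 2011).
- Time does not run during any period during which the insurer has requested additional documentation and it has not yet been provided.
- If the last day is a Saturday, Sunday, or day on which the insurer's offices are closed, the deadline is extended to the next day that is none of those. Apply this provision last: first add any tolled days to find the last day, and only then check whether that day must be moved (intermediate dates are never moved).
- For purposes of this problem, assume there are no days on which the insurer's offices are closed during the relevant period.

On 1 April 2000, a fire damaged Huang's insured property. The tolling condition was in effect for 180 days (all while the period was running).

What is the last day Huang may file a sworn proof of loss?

September 28, 2001

1 year after 1 April 2000 is April 1, 2001.
Tolling adds 180 days: April 1, 2001 + 180 days = September 28, 2001.
September 28, 2001 is a Friday and not a day on which the insurer's offices are closed, so no extension applies.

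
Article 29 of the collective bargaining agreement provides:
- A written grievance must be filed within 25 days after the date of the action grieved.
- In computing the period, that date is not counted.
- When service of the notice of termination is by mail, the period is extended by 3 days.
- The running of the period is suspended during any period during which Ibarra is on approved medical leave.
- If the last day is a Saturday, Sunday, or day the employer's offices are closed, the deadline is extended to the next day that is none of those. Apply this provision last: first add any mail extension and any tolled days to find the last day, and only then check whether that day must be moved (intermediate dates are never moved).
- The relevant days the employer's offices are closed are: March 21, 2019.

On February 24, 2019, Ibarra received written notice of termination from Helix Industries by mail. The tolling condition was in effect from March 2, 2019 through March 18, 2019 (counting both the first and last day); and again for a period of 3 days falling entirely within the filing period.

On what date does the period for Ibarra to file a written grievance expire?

25 days after February 24, 2019 is March 21, 2019.
Service was by mail, adding 3 days: March 21, 2019 + 3 days = March 24, 2019.
From March 2, 2019 through March 18, 2019 inclusive is 17 days; tolling adds 17 days: March 24, 2019 + 17 days = April 10, 2019.
Tolling adds 3 days: April 10, 2019 + 3 days = April 13, 2019.
April 13, 2019 is Saturday; April 14, 2019 is Sunday. The next qualifying day is April 15, 2019.

April 15, 2019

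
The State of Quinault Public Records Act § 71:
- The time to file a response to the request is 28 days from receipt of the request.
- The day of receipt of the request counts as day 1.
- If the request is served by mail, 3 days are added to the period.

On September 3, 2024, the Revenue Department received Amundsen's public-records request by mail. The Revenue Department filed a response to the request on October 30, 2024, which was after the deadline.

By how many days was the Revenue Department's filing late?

27 days

Counting September 3, 2024 as day 1, day 28 is September 30, 2024.
Service was by mail, adding 3 days: September 30, 2024 + 3 days = October 3, 2024.
The deadline is October 3, 2024; from October 3, 2024 to October 30, 2024 is 27 days.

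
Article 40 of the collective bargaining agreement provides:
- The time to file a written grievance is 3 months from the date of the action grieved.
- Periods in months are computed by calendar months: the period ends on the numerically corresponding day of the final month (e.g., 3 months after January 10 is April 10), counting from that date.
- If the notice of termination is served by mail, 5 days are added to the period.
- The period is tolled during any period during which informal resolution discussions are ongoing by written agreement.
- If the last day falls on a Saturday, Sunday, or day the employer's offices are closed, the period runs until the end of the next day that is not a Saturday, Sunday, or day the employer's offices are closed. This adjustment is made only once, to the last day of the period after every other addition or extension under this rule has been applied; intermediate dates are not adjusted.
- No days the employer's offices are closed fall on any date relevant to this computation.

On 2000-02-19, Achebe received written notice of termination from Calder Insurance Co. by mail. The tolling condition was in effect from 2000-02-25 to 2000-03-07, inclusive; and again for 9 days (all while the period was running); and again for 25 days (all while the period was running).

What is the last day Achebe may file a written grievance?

July 10, 2000

3 months after 2000-02-19 is May 19, 2000.
Service was by mail, adding 5 days: May 19, 2000 + 5 days = May 24, 2000.
From February 25, 2000 through March 7, 2000 inclusive is 12 days; tolling adds 12 days: May 24, 2000 + 12 days = June 5, 2000.
Tolling adds 9 days: June 5, 2000 + 9 days = June 14, 2000.
Tolling adds 25 days: June 14, 2000 + 25 days = July 9, 2000.
July 9, 2000 is Sunday. The next qualifying day is July 10, 2000.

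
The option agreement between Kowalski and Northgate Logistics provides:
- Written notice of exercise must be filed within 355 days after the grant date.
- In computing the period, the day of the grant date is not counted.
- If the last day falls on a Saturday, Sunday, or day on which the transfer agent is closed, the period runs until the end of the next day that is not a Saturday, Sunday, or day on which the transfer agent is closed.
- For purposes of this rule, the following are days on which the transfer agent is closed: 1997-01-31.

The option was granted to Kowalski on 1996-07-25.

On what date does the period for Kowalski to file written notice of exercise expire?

355 days after 1996-07-25 is July 15, 1997.
July 15, 1997 is a Tuesday and not a day on which the transfer agent is closed, so no extension applies.

July 15, 1997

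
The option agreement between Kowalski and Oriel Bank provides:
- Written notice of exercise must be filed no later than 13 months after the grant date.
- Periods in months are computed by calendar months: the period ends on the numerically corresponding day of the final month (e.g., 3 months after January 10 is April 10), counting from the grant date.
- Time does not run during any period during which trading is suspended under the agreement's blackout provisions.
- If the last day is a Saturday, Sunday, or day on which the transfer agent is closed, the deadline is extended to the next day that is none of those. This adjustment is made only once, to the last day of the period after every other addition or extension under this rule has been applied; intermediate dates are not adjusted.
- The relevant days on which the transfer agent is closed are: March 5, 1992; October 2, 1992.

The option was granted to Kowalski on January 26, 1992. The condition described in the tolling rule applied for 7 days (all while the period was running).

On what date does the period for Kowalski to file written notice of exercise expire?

13 months after January 26, 1992 is February 26, 1993.
Tolling adds 7 days: February 26, 1993 + 7 days = March 5, 1993.
March 5, 1993 is a Friday and not a day on which the transfer agent is closed, so no extension applies.

March 5, 1993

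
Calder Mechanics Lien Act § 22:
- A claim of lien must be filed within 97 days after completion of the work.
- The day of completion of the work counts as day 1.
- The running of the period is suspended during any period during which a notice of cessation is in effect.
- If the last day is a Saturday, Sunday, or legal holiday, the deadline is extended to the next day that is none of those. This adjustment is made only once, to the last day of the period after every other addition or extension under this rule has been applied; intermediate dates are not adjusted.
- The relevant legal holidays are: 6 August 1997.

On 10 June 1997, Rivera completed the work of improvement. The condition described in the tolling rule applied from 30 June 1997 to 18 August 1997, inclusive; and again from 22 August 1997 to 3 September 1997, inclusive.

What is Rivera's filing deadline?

Counting 10 June 1997 as day 1, day 97 is September 14, 1997.
From June 30, 1997 through August 18, 1997 inclusive is 50 days; tolling adds 50 days: September 14, 1997 + 50 days = November 3, 1997.
From August 22, 1997 through September 3, 1997 inclusive is 13 days; tolling adds 13 days: November 3, 1997 + 13 days = November 16, 1997.
November 16, 1997 is Sunday. The next qualifying day is November 17, 1997.

November 17, 1997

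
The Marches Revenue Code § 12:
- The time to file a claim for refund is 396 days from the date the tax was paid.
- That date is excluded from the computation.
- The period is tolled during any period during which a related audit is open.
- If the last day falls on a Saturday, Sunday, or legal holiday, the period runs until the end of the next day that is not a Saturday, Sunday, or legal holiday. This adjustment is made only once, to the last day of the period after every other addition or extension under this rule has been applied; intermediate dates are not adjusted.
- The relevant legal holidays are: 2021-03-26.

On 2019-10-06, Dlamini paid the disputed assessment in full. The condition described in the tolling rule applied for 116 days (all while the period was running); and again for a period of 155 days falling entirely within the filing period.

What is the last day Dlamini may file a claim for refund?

396 days after 2019-10-06 is November 5, 2020.
Tolling adds 116 days: November 5, 2020 + 116 days = March 1, 2021.
Tolling adds 155 days: March 1, 2021 + 155 days = August 3, 2021.
August 3, 2021 is a Tuesday and not a legal holiday, so no extension applies.

August 3, 2021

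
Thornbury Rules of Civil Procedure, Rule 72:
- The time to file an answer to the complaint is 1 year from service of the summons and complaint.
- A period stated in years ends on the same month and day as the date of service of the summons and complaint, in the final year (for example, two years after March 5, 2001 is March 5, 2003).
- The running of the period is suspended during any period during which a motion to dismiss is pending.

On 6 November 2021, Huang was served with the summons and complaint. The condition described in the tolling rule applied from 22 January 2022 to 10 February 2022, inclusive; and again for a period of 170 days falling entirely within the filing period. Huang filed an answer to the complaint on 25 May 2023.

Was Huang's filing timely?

1 year after 6 November 2021 is November 6, 2022.
From January 22, 2022 through February 10, 2022 inclusive is 20 days; tolling adds 20 days: November 6, 2022 + 20 days = November 26, 2022.
Tolling adds 170 days: November 26, 2022 + 170 days = May 15, 2023.
The deadline is May 15, 2023; the filing on May 25, 2023 is after that date.

No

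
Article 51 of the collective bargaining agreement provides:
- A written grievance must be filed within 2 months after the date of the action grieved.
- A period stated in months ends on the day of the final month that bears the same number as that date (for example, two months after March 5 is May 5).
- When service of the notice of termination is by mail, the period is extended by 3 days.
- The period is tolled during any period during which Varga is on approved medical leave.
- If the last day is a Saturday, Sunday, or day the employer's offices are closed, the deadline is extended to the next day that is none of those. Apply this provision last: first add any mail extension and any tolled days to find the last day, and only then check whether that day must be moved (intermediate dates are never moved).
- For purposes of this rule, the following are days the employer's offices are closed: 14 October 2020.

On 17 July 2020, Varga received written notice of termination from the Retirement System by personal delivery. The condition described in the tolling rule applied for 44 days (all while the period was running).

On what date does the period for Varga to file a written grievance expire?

November 2, 2020

2 months after 17 July 2020 is September 17, 2020.
Service was not by mail, so no mail extension applies.
Tolling adds 44 days: September 17, 2020 + 44 days = October 31, 2020.
October 31, 2020 is Saturday; November 1, 2020 is Sunday. The next qualifying day is November 2, 2020.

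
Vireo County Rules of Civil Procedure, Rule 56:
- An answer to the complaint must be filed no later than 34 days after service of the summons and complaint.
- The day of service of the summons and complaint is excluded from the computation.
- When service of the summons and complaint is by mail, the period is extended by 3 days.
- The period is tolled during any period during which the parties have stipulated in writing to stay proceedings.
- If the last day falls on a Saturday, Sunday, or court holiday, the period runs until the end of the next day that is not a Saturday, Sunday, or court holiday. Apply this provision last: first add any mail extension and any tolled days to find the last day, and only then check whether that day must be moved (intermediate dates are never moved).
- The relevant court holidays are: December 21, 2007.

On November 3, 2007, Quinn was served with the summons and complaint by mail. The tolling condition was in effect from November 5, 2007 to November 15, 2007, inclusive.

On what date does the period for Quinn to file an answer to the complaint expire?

December 24, 2007

34 days after November 3, 2007 is December 7, 2007.
Service was by mail, adding 3 days: December 7, 2007 + 3 days = December 10, 2007.
From November 5, 2007 through November 15, 2007 inclusive is 11 days; tolling adds 11 days: December 10, 2007 + 11 days = December 21, 2007.
December 21, 2007 is a listed holiday; December 22, 2007 is Saturday; December 23, 2007 is Sunday. The next qualifying day is December 24, 2007.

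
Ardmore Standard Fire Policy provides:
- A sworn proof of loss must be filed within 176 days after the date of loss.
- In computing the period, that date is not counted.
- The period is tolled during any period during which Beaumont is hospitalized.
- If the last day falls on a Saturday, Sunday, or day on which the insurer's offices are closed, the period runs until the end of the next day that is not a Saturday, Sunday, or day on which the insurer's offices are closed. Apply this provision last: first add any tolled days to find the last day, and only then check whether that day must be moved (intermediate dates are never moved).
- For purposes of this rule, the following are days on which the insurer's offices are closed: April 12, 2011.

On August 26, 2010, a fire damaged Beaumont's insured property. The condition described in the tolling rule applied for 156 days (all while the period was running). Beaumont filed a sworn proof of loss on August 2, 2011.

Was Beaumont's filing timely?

176 days after August 26, 2010 is February 18, 2011.
Tolling adds 156 days: February 18, 2011 + 156 days = July 24, 2011.
July 24, 2011 is Sunday. The next qualifying day is July 25, 2011.
The deadline is July 25, 2011; the filing on August 2, 2011 is after that date.

No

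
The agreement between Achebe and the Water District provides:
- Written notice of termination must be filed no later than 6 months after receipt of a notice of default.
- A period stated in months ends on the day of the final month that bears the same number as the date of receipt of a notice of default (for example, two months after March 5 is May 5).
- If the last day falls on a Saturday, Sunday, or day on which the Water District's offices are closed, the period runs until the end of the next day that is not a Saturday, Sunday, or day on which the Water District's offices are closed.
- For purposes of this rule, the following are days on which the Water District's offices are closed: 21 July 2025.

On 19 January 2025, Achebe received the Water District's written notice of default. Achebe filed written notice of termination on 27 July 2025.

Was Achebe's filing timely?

No

6 months after 19 January 2025 is July 19, 2025.
July 19, 2025 is Saturday; July 20, 2025 is Sunday; July 21, 2025 is a listed holiday. The next qualifying day is July 22, 2025.
The deadline is July 22, 2025; the filing on July 27, 2025 is after that date.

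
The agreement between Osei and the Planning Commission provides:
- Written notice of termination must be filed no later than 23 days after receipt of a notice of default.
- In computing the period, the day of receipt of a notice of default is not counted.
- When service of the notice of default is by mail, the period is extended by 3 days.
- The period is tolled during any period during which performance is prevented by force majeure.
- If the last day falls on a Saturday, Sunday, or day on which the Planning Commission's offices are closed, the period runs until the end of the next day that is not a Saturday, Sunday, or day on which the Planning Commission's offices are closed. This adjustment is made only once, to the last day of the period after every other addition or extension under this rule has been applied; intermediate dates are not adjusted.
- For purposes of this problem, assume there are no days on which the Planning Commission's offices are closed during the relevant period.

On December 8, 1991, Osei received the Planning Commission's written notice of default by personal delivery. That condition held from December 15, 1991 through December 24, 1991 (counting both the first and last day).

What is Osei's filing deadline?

January 10, 1992

23 days after December 8, 1991 is December 31, 1991.
Service was not by mail, so no mail extension applies.
From December 15, 1991 through December 24, 1991 inclusive is 10 days; tolling adds 10 days: December 31, 1991 + 10 days = January 10, 1992.
January 10, 1992 is a Friday and not a day on which the Planning Commission's offices are closed, so no extension applies.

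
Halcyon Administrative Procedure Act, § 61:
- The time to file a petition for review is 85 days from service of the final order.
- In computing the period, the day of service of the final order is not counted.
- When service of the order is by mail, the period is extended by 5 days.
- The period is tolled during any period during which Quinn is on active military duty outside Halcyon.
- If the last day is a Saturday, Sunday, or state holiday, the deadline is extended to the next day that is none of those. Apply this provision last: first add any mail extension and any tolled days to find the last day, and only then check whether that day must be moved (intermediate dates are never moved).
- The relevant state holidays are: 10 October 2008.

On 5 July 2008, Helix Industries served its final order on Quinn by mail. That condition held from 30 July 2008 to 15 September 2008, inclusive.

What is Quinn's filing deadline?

85 days after 5 July 2008 is September 28, 2008.
Service was by mail, adding 5 days: September 28, 2008 + 5 days = October 3, 2008.
From July 30, 2008 through September 15, 2008 inclusive is 48 days; tolling adds 48 days: October 3, 2008 + 48 days = November 20, 2008.
November 20, 2008 is a Thursday and not a state holiday, so no extension applies.

November 20, 2008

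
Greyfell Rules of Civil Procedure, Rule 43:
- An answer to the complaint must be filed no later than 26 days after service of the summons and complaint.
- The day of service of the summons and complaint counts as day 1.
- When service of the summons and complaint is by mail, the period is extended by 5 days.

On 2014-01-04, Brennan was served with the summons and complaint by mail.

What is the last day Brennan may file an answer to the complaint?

February 3, 2014

Counting 2014-01-04 as day 1, day 26 is January 29, 2014.
Service was by mail, adding 5 days: January 29, 2014 + 5 days = February 3, 2014.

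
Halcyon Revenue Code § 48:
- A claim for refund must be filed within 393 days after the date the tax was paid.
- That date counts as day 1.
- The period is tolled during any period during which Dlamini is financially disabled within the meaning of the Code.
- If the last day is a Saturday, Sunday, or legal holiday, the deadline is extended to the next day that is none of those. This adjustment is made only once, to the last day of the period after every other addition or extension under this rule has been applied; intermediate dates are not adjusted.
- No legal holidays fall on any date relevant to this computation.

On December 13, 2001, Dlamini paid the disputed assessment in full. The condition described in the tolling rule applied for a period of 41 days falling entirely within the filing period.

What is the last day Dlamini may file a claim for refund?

February 19, 2003

Counting December 13, 2001 as day 1, day 393 is January 9, 2003.
Tolling adds 41 days: January 9, 2003 + 41 days = February 19, 2003.
February 19, 2003 is a Wednesday and not a legal holiday, so no extension applies.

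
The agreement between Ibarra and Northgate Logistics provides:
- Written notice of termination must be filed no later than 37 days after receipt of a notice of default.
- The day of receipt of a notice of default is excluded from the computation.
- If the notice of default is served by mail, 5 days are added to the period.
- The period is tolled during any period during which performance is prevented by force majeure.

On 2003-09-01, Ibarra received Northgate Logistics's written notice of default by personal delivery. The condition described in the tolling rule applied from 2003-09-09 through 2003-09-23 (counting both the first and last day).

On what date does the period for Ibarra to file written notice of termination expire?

October 23, 2003

37 days after 2003-09-01 is October 8, 2003.
Service was not by mail, so no mail extension applies.
From September 9, 2003 through September 23, 2003 inclusive is 15 days; tolling adds 15 days: October 8, 2003 + 15 days = October 23, 2003.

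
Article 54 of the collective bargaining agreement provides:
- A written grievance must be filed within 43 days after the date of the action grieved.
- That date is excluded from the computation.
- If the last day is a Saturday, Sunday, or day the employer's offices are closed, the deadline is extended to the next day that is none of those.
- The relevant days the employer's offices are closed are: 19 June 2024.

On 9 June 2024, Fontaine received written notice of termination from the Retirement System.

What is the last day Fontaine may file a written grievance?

July 22, 2024

43 days after 9 June 2024 is July 22, 2024.
July 22, 2024 is a Monday and not a day the employer's offices are closed, so no extension applies.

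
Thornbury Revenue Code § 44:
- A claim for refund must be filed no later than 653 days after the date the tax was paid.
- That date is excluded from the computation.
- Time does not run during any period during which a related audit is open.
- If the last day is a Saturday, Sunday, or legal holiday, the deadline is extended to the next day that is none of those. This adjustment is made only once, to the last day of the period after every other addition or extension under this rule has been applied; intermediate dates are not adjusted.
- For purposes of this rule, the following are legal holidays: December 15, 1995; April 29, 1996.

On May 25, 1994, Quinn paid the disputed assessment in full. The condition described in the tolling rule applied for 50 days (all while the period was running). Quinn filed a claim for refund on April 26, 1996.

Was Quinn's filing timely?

653 days after May 25, 1994 is March 8, 1996.
Tolling adds 50 days: March 8, 1996 + 50 days = April 27, 1996.
April 27, 1996 is Saturday; April 28, 1996 is Sunday; April 29, 1996 is a listed holiday. The next qualifying day is April 30, 1996.
The deadline is April 30, 1996; the filing on April 26, 1996 is on or before that date.

Yes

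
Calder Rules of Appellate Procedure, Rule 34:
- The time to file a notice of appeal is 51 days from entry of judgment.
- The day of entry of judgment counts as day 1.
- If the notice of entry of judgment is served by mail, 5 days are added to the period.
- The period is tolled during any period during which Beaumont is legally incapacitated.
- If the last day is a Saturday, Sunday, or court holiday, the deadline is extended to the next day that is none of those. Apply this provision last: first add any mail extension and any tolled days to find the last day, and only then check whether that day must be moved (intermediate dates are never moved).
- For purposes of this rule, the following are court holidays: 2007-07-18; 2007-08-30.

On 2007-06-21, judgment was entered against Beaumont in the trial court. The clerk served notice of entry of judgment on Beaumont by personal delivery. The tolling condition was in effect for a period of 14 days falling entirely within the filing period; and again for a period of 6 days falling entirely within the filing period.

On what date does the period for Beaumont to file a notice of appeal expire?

August 31, 2007

Counting 2007-06-21 as day 1, day 51 is August 10, 2007.
Service was not by mail, so no mail extension applies.
Tolling adds 14 days: August 10, 2007 + 14 days = August 24, 2007.
Tolling adds 6 days: August 24, 2007 + 6 days = August 30, 2007.
August 30, 2007 is a listed holiday. The next qualifying day is August 31, 2007.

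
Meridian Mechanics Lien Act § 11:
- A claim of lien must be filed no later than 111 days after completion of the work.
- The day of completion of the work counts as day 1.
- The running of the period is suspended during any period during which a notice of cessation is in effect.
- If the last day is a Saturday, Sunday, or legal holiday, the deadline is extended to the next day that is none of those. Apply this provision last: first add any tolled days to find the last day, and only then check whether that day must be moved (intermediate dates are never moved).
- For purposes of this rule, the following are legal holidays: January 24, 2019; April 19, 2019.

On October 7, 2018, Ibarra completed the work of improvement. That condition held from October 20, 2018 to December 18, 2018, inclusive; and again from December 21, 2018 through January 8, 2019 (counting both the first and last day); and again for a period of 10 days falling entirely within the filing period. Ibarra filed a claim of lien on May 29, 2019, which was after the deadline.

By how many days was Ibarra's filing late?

Counting October 7, 2018 as day 1, day 111 is January 25, 2019.
From October 20, 2018 through December 18, 2018 inclusive is 60 days; tolling adds 60 days: January 25, 2019 + 60 days = March 26, 2019.
From December 21, 2018 through January 8, 2019 inclusive is 19 days; tolling adds 19 days: March 26, 2019 + 19 days = April 14, 2019.
Tolling adds 10 days: April 14, 2019 + 10 days = April 24, 2019.
April 24, 2019 is a Wednesday and not a legal holiday, so no extension applies.
The deadline is April 24, 2019; from April 24, 2019 to May 29, 2019 is 35 days.

35 days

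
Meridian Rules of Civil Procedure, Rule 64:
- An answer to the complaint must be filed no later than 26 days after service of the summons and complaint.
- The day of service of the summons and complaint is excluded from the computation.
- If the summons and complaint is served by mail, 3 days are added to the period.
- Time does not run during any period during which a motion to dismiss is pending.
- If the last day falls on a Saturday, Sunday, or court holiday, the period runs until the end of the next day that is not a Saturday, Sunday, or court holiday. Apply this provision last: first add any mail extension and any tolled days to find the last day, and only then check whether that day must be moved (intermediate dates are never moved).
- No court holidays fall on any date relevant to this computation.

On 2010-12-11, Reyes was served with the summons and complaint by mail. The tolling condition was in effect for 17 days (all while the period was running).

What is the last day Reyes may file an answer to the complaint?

26 days after 2010-12-11 is January 6, 2011.
Service was by mail, adding 3 days: January 6, 2011 + 3 days = January 9, 2011.
Tolling adds 17 days: January 9, 2011 + 17 days = January 26, 2011.
January 26, 2011 is a Wednesday and not a court holiday, so no extension applies.

January 26, 2011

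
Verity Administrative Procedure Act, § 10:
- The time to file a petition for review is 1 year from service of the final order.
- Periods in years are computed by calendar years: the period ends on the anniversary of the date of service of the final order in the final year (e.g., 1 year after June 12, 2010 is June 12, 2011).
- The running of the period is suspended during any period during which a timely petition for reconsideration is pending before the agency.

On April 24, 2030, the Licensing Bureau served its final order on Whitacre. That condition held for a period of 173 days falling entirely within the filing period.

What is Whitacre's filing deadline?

1 year after April 24, 2030 is April 24, 2031.
Tolling adds 173 days: April 24, 2031 + 173 days = October 14, 2031.

October 14, 2031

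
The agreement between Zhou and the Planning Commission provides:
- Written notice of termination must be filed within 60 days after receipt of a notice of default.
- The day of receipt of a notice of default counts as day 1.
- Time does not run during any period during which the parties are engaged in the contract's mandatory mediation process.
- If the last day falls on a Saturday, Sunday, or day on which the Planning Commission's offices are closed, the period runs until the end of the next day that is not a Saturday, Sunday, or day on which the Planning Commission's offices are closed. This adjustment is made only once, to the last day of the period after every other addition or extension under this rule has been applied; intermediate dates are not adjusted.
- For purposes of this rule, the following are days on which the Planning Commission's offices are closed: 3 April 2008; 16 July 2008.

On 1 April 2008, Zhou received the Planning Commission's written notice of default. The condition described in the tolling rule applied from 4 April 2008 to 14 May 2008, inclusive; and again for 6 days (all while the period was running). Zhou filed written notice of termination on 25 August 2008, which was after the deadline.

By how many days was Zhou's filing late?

Counting 1 April 2008 as day 1, day 60 is May 30, 2008.
From April 4, 2008 through May 14, 2008 inclusive is 41 days; tolling adds 41 days: May 30, 2008 + 41 days = July 10, 2008.
Tolling adds 6 days: July 10, 2008 + 6 days = July 16, 2008.
July 16, 2008 is a listed holiday. The next qualifying day is July 17, 2008.
The deadline is July 17, 2008; from July 17, 2008 to August 25, 2008 is 39 days.

39 days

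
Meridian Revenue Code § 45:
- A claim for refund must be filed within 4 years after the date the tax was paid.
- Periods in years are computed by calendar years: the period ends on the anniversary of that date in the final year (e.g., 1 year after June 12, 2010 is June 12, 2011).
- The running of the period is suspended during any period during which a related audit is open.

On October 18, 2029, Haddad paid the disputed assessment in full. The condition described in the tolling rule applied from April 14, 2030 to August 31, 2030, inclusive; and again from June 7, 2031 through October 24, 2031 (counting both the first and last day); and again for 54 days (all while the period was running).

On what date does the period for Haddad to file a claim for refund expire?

September 17, 2034

4 years after October 18, 2029 is October 18, 2033.
From April 14, 2030 through August 31, 2030 inclusive is 140 days; tolling adds 140 days: October 18, 2033 + 140 days = March 7, 2034.
From June 7, 2031 through October 24, 2031 inclusive is 140 days; tolling adds 140 days: March 7, 2034 + 140 days = July 25, 2034.
Tolling adds 54 days: July 25, 2034 + 54 days = September 17, 2034.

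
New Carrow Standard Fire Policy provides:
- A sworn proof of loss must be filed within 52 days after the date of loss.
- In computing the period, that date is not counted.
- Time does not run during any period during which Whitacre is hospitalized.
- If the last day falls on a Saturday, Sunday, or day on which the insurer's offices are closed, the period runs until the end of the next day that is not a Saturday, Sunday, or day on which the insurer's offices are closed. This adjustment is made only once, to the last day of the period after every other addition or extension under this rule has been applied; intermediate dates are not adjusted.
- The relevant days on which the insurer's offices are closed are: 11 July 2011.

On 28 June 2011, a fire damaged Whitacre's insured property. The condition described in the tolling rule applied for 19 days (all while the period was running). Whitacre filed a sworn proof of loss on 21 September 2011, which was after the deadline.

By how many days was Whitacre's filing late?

14 days

52 days after 28 June 2011 is August 19, 2011.
Tolling adds 19 days: August 19, 2011 + 19 days = September 7, 2011.
September 7, 2011 is a Wednesday and not a day on which the insurer's offices are closed, so no extension applies.
The deadline is September 7, 2011; from September 7, 2011 to September 21, 2011 is 14 days.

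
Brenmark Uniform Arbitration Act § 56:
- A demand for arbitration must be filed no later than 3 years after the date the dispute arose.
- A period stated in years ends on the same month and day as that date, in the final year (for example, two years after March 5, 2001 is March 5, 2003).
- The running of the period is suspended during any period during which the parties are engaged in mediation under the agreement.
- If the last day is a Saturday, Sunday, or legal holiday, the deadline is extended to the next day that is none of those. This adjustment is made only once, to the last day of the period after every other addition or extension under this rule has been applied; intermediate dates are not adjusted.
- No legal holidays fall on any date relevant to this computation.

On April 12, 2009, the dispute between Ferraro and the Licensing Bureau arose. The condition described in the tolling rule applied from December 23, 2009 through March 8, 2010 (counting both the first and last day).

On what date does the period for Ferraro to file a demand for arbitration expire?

June 27, 2012

3 years after April 12, 2009 is April 12, 2012.
From December 23, 2009 through March 8, 2010 inclusive is 76 days; tolling adds 76 days: April 12, 2012 + 76 days = June 27, 2012.
June 27, 2012 is a Wednesday and not a legal holiday, so no extension applies.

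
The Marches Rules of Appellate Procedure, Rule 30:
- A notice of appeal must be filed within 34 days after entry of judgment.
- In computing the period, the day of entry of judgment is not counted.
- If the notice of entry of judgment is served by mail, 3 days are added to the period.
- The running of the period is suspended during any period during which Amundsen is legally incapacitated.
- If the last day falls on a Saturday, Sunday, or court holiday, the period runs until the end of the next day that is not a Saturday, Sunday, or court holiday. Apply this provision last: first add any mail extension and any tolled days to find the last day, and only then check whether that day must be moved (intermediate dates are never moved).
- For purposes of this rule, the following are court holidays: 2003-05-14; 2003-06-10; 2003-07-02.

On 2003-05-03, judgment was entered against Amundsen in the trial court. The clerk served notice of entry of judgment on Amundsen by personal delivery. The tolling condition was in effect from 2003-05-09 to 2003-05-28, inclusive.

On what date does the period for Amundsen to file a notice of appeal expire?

34 days after 2003-05-03 is June 6, 2003.
Service was not by mail, so no mail extension applies.
From May 9, 2003 through May 28, 2003 inclusive is 20 days; tolling adds 20 days: June 6, 2003 + 20 days = June 26, 2003.
June 26, 2003 is a Thursday and not a court holiday, so no extension applies.

June 26, 2003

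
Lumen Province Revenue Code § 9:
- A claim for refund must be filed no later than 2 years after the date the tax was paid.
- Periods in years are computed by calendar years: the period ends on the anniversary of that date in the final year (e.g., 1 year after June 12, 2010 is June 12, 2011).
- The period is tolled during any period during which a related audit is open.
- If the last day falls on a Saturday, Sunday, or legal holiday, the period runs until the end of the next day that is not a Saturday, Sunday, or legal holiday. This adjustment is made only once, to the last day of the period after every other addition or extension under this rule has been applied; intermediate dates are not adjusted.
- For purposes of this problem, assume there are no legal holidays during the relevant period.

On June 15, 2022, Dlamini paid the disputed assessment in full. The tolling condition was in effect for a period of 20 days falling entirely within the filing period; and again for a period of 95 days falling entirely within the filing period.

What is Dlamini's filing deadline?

2 years after June 15, 2022 is June 15, 2024.
Tolling adds 20 days: June 15, 2024 + 20 days = July 5, 2024.
Tolling adds 95 days: July 5, 2024 + 95 days = October 8, 2024.
October 8, 2024 is a Tuesday and not a legal holiday, so no extension applies.

October 8, 2024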